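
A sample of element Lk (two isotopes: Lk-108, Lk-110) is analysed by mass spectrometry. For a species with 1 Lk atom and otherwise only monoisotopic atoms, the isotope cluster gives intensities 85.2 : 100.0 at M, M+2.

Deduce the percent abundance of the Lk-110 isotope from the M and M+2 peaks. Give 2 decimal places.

54.00%

If p is the fraction of Lk that is Lk-108, then I(M+2)/I(M) = [C(1,1)·p^0·(1−p)] / p^1 = 1·(1−p)/p = 100.0/85.2 = 1.1737
(1−p)/p = 1.1737/1 = 1.1737  ⇒  p = 1/(1 + 1.1737) = 0.4600
Lk-108: 46.00%, Lk-110: 54.00%.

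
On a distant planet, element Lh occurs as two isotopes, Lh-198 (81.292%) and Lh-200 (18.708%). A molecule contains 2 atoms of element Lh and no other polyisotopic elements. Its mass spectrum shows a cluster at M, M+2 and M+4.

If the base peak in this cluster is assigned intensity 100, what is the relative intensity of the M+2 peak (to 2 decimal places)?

(0.81292 + 0.18708)^2 gives M 0.6608, M+2 0.3042, M+4 0.0350; the largest is M.
P(M) = C(2,0) × 0.81292^2 × 0.18708^0 = 1 × 0.66083893 × 1.0000 = 0.660839 (base)
P(M+2) = C(2,1) × 0.81292^1 × 0.18708^1 = 2 × 0.81292 × 0.18708 = 0.304162
Relative intensity = 0.304162 / 0.660839 × 100 = 46.03

46.03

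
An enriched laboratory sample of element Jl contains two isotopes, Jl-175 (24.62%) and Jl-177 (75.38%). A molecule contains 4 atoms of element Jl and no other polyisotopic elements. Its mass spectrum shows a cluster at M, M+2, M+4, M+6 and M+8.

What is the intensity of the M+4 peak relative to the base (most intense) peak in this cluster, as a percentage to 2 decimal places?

48.99%

(0.2462 + 0.7538)^4 gives M 0.0037, M+2 0.0450, M+4 0.2067, M+6 0.4218, M+8 0.3229; the largest is M+6.
P(M+6) = C(4,3) × 0.2462^1 × 0.7538^3 = 4 × 0.2462 × 0.42832004 = 0.421810 (base)
P(M+4) = C(4,2) × 0.2462^2 × 0.7538^2 = 6 × 0.06061444 × 0.56821444 = 0.206652
Relative intensity = 0.206652 / 0.421810 × 100 = 48.99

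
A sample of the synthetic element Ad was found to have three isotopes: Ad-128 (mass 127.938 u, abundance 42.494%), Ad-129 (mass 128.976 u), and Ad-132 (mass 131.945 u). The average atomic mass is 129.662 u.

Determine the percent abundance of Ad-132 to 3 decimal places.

Let x and y be the fractions of Ad-129 and Ad-132. Then x + y = 1 − 0.42494 = 0.57506 and 128.976x + 131.945y = 129.662 − 0.42494×127.938 = 75.29602628.
Substituting: 128.976x + 131.945(0.57506 − x) = 75.29602628
(128.976 − 131.945)x = -0.58026542  ⇒  x = 0.19544, y = 0.37962
Ad-129: 19.544%, Ad-132: 37.962%.

37.962%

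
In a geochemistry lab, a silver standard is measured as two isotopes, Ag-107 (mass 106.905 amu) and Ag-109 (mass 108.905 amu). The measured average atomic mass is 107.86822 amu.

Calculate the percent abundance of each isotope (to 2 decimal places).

Let x be the fractional abundance of Ag-107; then Ag-109 has abundance 1 − x.
106.905·x + 108.905·(1 − x) = 107.86822
(106.905 − 108.905)·x = 107.86822 − 108.905
x = -1.03678 / -2.000 = 0.51839 → 51.84% Ag-107, 48.16% Ag-109.

Ag-107: 51.84%, Ag-109: 48.16%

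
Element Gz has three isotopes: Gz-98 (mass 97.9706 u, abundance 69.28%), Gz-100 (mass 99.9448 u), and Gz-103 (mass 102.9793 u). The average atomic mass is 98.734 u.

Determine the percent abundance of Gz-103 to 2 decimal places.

Let x and y be the fractions of Gz-100 and Gz-103. Then x + y = 1 − 0.6928 = 0.3072 and 99.9448x + 102.9793y = 98.734 − 0.6928×97.9706 = 30.85996832.
Substituting: 99.9448x + 102.9793(0.3072 − x) = 30.85996832
(99.9448 − 102.9793)x = -0.77527264  ⇒  x = 0.25549, y = 0.05171
Gz-100: 25.55%, Gz-103: 5.17%.

5.17%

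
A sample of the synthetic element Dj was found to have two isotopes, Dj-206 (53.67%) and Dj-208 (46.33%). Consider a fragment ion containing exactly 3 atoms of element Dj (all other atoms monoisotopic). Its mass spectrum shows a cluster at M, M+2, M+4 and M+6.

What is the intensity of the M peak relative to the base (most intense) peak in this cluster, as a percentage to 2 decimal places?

Binomial terms of (0.5367 + 0.4633)^3: M 0.1546, M+2 0.4004, M+4 0.3456, M+6 0.0994 → M+2 is the base peak.
P(M+2) = C(3,1) × 0.5367^2 × 0.4633^1 = 3 × 0.28804689 × 0.4633 = 0.400356 (base)
P(M) = C(3,0) × 0.5367^3 × 0.4633^0 = 1 × 0.15459477 × 1.0000 = 0.154595
Relative intensity = 0.154595 / 0.400356 × 100 = 38.61

38.61%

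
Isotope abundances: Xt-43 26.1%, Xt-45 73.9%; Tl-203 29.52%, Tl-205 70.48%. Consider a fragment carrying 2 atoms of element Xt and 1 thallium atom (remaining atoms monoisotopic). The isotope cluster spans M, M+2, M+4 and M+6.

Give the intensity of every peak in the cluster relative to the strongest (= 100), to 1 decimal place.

4.6 : 37.4 : 100.0 : 88.9

Element Xt pattern (n=2): 0.068121 : 0.385758 : 0.546121
Thallium pattern (n=1): 0.2952 : 0.7048
Convolve the two distributions (both contribute in 2-u steps):
  M: 0.068121×0.2952 = 0.020109
  M+2: 0.068121×0.7048 + 0.385758×0.2952 = 0.161887
  M+4: 0.385758×0.7048 + 0.546121×0.2952 = 0.433097
  M+6: 0.546121×0.7048 = 0.384906
Scale to base peak (0.433097) = 100: 4.6 : 37.4 : 100.0 : 88.9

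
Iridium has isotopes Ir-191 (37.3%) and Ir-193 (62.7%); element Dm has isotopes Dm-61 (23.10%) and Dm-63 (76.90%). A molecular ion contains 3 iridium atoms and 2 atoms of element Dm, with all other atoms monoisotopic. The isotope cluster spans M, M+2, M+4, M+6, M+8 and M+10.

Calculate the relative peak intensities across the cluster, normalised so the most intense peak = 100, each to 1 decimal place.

Iridium pattern (n=3): 0.05189512 : 0.26170165 : 0.43991135 : 0.24649188
Element Dm pattern (n=2): 0.053361 : 0.355278 : 0.591361
Convolve the two distributions (both contribute in 2-u steps):
  M: 0.05189512×0.053361 = 0.002769
  M+2: 0.05189512×0.355278 + 0.26170165×0.053361 = 0.032402
  M+4: 0.05189512×0.591361 + 0.26170165×0.355278 + 0.43991135×0.053361 = 0.147140
  M+6: 0.26170165×0.591361 + 0.43991135×0.355278 + 0.24649188×0.053361 = 0.324204
  M+8: 0.43991135×0.591361 + 0.24649188×0.355278 = 0.347720
  M+10: 0.24649188×0.591361 = 0.145766
Scale to base peak (0.347720) = 100: 0.8 : 9.3 : 42.3 : 93.2 : 100.0 : 41.9

0.8 : 9.3 : 42.3 : 93.2 : 100.0 : 41.9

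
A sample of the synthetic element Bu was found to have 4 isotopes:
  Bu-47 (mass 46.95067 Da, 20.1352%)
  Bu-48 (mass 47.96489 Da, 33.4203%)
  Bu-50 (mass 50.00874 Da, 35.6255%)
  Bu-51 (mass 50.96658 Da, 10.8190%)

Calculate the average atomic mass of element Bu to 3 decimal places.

Average mass = Σ (abundance × isotope mass) = 0.201352 × 46.95067 + 0.334203 × 47.96489 + 0.356255 × 50.00874 + 0.108190 × 50.96658
= 9.453611 + 16.030010 + 17.815864 + 5.514074 = 48.813559 Da

48.814 Da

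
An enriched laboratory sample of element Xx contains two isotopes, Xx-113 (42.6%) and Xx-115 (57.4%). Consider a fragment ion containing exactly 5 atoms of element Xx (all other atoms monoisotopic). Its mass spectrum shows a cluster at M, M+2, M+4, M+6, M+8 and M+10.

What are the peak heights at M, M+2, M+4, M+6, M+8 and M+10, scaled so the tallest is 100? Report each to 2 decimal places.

4.09 : 27.54 : 74.22 : 100.00 : 67.37 : 18.16

The 5 Xx atoms are independent, so intensities follow the terms of (0.426 + 0.574)^5.
P(M) = 0.426^5 = 0.014030
P(M+2) = 5 × 0.426^4 × 0.574^1 = 0.094519
P(M+4) = 10 × 0.426^3 × 0.574^2 = 0.254714
P(M+6) = 10 × 0.426^2 × 0.574^3 = 0.343206
P(M+8) = 5 × 0.426^1 × 0.574^4 = 0.231221
P(M+10) = 0.574^5 = 0.062310
The M+6 peak is largest (0.343206); scaling to 100 gives 4.09 : 27.54 : 74.22 : 100.00 : 67.37 : 18.16.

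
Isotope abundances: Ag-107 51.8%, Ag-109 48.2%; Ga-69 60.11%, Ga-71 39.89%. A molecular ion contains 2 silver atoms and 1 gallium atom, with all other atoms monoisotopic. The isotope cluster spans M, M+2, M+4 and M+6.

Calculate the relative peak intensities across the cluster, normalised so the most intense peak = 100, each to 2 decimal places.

Silver pattern (n=2): 0.268324 : 0.499352 : 0.232324
Gallium pattern (n=1): 0.6011 : 0.3989
Convolve the two distributions (both contribute in 2-u steps):
  M: 0.268324×0.6011 = 0.161290
  M+2: 0.268324×0.3989 + 0.499352×0.6011 = 0.407195
  M+4: 0.499352×0.3989 + 0.232324×0.6011 = 0.338841
  M+6: 0.232324×0.3989 = 0.092674
Scale to base peak (0.407195) = 100: 39.61 : 100.00 : 83.21 : 22.76

39.61 : 100.00 : 83.21 : 22.76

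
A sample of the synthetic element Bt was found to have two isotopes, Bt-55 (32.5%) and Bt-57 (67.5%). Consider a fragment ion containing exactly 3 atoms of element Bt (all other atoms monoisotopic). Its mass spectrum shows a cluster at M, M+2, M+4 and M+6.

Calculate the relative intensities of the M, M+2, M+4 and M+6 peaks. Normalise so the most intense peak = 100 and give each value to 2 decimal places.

7.73 : 48.15 : 100.00 : 69.23

Expanding (0.325 + 0.675)^3:
P(M) = 0.325^3 = 0.034328
P(M+2) = 3 × 0.325^2 × 0.675^1 = 0.213891
P(M+4) = 3 × 0.325^1 × 0.675^2 = 0.444234
P(M+6) = 0.675^3 = 0.307547
The M+4 peak is largest (0.444234); scaling to 100 gives 7.73 : 48.15 : 100.00 : 69.23.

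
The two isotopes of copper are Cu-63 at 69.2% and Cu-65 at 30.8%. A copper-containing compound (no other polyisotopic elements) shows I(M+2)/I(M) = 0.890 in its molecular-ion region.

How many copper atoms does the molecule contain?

2

For n independent Cu atoms, I(M+2)/I(M) = n · (abundance Cu-65) / (abundance Cu-63) = n · 0.308/0.692.
n = 0.890 × 0.692/0.308 = 2.00 ≈ 2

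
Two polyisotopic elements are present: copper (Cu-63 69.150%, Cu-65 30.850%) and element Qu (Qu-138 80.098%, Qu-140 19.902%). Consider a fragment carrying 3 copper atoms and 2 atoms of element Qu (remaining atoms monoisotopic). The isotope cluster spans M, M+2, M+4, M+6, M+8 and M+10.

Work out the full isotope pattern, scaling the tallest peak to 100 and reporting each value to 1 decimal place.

Copper pattern (n=3): 0.33065611 : 0.44254842 : 0.19743483 : 0.02936064
Element Qu pattern (n=2): 0.64156896 : 0.31882208 : 0.03960896
Convolve the two distributions (both contribute in 2-u steps):
  M: 0.33065611×0.64156896 = 0.212139
  M+2: 0.33065611×0.31882208 + 0.44254842×0.64156896 = 0.389346
  M+4: 0.33065611×0.03960896 + 0.44254842×0.31882208 + 0.19743483×0.64156896 = 0.280859
  M+6: 0.44254842×0.03960896 + 0.19743483×0.31882208 + 0.02936064×0.64156896 = 0.099312
  M+8: 0.19743483×0.03960896 + 0.02936064×0.31882208 = 0.017181
  M+10: 0.02936064×0.03960896 = 0.001163
Scale to base peak (0.389346) = 100: 54.5 : 100.0 : 72.1 : 25.5 : 4.4 : 0.3

54.5 : 100.0 : 72.1 : 25.5 : 4.4 : 0.3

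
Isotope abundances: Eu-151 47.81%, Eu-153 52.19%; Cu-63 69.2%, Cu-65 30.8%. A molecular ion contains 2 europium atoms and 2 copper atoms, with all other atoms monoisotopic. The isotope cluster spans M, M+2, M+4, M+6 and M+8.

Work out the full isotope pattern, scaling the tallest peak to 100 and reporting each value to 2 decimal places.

30.00 : 92.21 : 100.00 : 44.80 : 7.08

Europium pattern (n=2): 0.22857961 : 0.49904078 : 0.27237961
Copper pattern (n=2): 0.478864 : 0.426272 : 0.094864
Convolve the two distributions (both contribute in 2-u steps):
  M: 0.22857961×0.478864 = 0.109459
  M+2: 0.22857961×0.426272 + 0.49904078×0.478864 = 0.336410
  M+4: 0.22857961×0.094864 + 0.49904078×0.426272 + 0.27237961×0.478864 = 0.364844
  M+6: 0.49904078×0.094864 + 0.27237961×0.426272 = 0.163449
  M+8: 0.27237961×0.094864 = 0.025839
Scale to base peak (0.364844) = 100: 30.00 : 92.21 : 100.00 : 44.80 : 7.08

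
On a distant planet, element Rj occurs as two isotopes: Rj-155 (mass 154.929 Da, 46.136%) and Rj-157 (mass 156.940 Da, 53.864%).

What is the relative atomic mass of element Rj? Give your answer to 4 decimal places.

Average mass = Σ (abundance × isotope mass) = 0.46136 × 154.929 + 0.53864 × 156.940
= 71.47804 + 84.53416 = 156.01220 Da

156.0122 Da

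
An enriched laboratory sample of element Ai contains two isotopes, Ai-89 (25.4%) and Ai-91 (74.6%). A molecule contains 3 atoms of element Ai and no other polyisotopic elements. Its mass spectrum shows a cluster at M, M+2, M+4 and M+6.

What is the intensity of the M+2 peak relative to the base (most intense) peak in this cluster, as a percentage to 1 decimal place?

Binomial terms of (0.254 + 0.746)^3: M 0.0164, M+2 0.1444, M+4 0.4241, M+6 0.4152 → M+4 is the base peak.
P(M+4) = C(3,2) × 0.254^1 × 0.746^2 = 3 × 0.2540 × 0.556516 = 0.424065 (base)
P(M+2) = C(3,1) × 0.254^2 × 0.746^1 = 3 × 0.064516 × 0.7460 = 0.144387
Relative intensity = 0.144387 / 0.424065 × 100 = 34.0

34.0%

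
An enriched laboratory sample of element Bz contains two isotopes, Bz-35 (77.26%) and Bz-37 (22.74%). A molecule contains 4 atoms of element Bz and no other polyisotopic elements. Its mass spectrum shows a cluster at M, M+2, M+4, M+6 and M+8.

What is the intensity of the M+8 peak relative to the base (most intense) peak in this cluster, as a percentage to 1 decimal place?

(0.7726 + 0.2274)^4 gives M 0.3563, M+2 0.4195, M+4 0.1852, M+6 0.0363, M+8 0.0027; the largest is M+2.
P(M+2) = C(4,1) × 0.7726^3 × 0.2274^1 = 4 × 0.46117325 × 0.2274 = 0.419483 (base)
P(M+8) = C(4,4) × 0.7726^0 × 0.2274^4 = 1 × 1.0000 × 0.002674 = 0.002674
Relative intensity = 0.002674 / 0.419483 × 100 = 0.6

0.6%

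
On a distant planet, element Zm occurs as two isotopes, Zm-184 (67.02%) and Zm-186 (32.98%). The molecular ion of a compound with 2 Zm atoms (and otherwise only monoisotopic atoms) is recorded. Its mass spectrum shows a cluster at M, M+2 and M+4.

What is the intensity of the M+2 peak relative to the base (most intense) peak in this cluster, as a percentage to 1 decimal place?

Term probabilities: M 0.4492, M+2 0.4421, M+4 0.1088. Base peak = M.
P(M) = C(2,0) × 0.6702^2 × 0.3298^0 = 1 × 0.44916804 × 1.0000 = 0.449168 (base)
P(M+2) = C(2,1) × 0.6702^1 × 0.3298^1 = 2 × 0.6702 × 0.3298 = 0.442064
Relative intensity = 0.442064 / 0.449168 × 100 = 98.4

98.4%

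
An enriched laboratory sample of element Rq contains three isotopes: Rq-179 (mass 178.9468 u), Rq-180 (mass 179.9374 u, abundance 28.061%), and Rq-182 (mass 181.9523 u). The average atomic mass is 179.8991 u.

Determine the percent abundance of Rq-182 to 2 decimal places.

The remaining 71.939% is split between Rq-179 (fraction x) and Rq-182 (fraction 0.71939 − x).
Substituting: 178.9468x + 181.9523(0.71939 − x) = 129.406866186
(178.9468 − 181.9523)x = -1.487798911  ⇒  x = 0.49503, y = 0.22436
Rq-179: 49.50%, Rq-182: 22.44%.

22.44%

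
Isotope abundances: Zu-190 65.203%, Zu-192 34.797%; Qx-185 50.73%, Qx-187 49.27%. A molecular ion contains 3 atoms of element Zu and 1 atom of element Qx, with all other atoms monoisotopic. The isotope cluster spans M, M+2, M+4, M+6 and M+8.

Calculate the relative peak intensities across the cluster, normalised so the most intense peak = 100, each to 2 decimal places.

Element Zu pattern (n=3): 0.27720607 : 0.44381116 : 0.23684948 : 0.04213329
Element Qx pattern (n=1): 0.5073 : 0.4927
Convolve the two distributions (both contribute in 2-u steps):
  M: 0.27720607×0.5073 = 0.140627
  M+2: 0.27720607×0.4927 + 0.44381116×0.5073 = 0.361725
  M+4: 0.44381116×0.4927 + 0.23684948×0.5073 = 0.338819
  M+6: 0.23684948×0.4927 + 0.04213329×0.5073 = 0.138070
  M+8: 0.04213329×0.4927 = 0.020759
Scale to base peak (0.361725) = 100: 38.88 : 100.00 : 93.67 : 38.17 : 5.74

38.88 : 100.00 : 93.67 : 38.17 : 5.74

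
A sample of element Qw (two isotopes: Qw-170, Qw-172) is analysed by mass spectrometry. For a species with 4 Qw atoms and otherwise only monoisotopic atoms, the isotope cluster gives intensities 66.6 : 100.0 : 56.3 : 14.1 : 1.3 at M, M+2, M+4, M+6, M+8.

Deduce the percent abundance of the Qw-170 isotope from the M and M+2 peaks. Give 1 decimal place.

Write p for the Qw-170 fraction. I(M+2)/I(M) = [C(4,1)·p^3·(1−p)] / p^4 = 4·(1−p)/p = 100.0/66.6 = 1.5015
(1−p)/p = 1.5015/4 = 0.3754  ⇒  p = 1/(1 + 0.3754) = 0.7271
Qw-170: 72.7%, Qw-172: 27.3%.

72.7%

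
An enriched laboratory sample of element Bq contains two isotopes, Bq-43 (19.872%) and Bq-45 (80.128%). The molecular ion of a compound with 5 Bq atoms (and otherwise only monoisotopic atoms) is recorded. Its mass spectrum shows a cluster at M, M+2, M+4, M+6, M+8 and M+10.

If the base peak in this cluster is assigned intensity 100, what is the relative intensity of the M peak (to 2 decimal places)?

0.08

(0.19872 + 0.80128)^5 gives M 0.0003, M+2 0.0062, M+4 0.0504, M+6 0.2032, M+8 0.4096, M+10 0.3303; the largest is M+8.
P(M+8) = C(5,4) × 0.19872^1 × 0.80128^4 = 5 × 0.19872 × 0.41222774 = 0.409589 (base)
P(M) = C(5,0) × 0.19872^5 × 0.80128^0 = 1 × 0.00030989 × 1.0000 = 0.000310
Relative intensity = 0.000310 / 0.409589 × 100 = 0.08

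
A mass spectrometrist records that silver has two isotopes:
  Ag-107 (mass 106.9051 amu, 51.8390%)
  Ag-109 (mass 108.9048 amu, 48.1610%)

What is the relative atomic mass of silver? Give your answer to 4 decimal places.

107.8682 amu

Ar = Σ fᵢ·mᵢ = 0.518390 × 106.9051 + 0.481610 × 108.9048
= 55.41853 + 52.44964 = 107.86817 amu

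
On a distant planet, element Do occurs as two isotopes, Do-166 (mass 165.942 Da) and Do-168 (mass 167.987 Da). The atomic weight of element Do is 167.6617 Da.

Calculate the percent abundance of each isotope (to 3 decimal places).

Do-166: 15.907%, Do-168: 84.093%

With x = fraction of Do-166 (so Do-168 is 1 − x):
165.942·x + 167.987·(1 − x) = 167.6617
(165.942 − 167.987)·x = 167.6617 − 167.987
x = -0.3253 / -2.045 = 0.15907 → 15.907% Do-166, 84.093% Do-168.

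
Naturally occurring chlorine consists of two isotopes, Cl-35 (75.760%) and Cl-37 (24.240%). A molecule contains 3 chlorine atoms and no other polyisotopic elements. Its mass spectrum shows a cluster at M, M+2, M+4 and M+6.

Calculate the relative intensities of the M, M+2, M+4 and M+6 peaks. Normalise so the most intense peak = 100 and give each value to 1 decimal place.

100.0 : 96.0 : 30.7 : 3.3

Expanding (0.75760 + 0.24240)^3:
P(M) = 0.75760^3 = 0.434830
P(M+2) = 3 × 0.75760^2 × 0.24240^1 = 0.417382
P(M+4) = 3 × 0.75760^1 × 0.24240^2 = 0.133545
P(M+6) = 0.24240^3 = 0.014243
The M peak is largest (0.434830); scaling to 100 gives 100.0 : 96.0 : 30.7 : 3.3.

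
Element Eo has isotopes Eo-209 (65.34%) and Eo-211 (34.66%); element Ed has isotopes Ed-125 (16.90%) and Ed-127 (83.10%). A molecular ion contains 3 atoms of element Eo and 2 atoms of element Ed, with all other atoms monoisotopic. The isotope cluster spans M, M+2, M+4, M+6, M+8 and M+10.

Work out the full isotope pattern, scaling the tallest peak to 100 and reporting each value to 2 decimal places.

2.13 : 24.35 : 86.67 : 100.00 : 46.62 : 7.69

Element Eo pattern (n=3): 0.27895708 : 0.44392344 : 0.23548188 : 0.0416376
Element Ed pattern (n=2): 0.028561 : 0.280878 : 0.690561
Convolve the two distributions (both contribute in 2-u steps):
  M: 0.27895708×0.028561 = 0.007967
  M+2: 0.27895708×0.280878 + 0.44392344×0.028561 = 0.091032
  M+4: 0.27895708×0.690561 + 0.44392344×0.280878 + 0.23548188×0.028561 = 0.324051
  M+6: 0.44392344×0.690561 + 0.23548188×0.280878 + 0.0416376×0.028561 = 0.373887
  M+8: 0.23548188×0.690561 + 0.0416376×0.280878 = 0.174310
  M+10: 0.0416376×0.690561 = 0.028753
Scale to base peak (0.373887) = 100: 2.13 : 24.35 : 86.67 : 100.00 : 46.62 : 7.69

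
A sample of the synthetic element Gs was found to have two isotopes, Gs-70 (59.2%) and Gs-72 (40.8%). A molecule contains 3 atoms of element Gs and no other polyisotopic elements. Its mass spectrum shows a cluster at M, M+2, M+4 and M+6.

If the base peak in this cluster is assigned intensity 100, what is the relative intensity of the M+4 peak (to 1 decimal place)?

68.9

Binomial terms of (0.592 + 0.408)^3: M 0.2075, M+2 0.4290, M+4 0.2956, M+6 0.0679 → M+2 is the base peak.
P(M+2) = C(3,1) × 0.592^2 × 0.408^1 = 3 × 0.350464 × 0.4080 = 0.428968 (base)
P(M+4) = C(3,2) × 0.592^1 × 0.408^2 = 3 × 0.5920 × 0.166464 = 0.295640
Relative intensity = 0.295640 / 0.428968 × 100 = 68.9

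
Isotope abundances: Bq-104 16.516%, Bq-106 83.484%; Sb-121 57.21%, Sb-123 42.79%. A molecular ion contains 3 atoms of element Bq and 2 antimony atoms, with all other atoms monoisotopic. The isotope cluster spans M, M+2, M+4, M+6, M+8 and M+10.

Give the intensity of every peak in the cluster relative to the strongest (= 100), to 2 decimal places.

0.40 : 6.60 : 39.59 : 100.00 : 93.57 : 28.64

Element Bq pattern (n=3): 0.00450521 : 0.06831786 : 0.34532866 : 0.58184827
Antimony pattern (n=2): 0.32729841 : 0.48960318 : 0.18309841
Convolve the two distributions (both contribute in 2-u steps):
  M: 0.00450521×0.32729841 = 0.001475
  M+2: 0.00450521×0.48960318 + 0.06831786×0.32729841 = 0.024566
  M+4: 0.00450521×0.18309841 + 0.06831786×0.48960318 + 0.34532866×0.32729841 = 0.147299
  M+6: 0.06831786×0.18309841 + 0.34532866×0.48960318 + 0.58184827×0.32729841 = 0.372021
  M+8: 0.34532866×0.18309841 + 0.58184827×0.48960318 = 0.348104
  M+10: 0.58184827×0.18309841 = 0.106535
Scale to base peak (0.372021) = 100: 0.40 : 6.60 : 39.59 : 100.00 : 93.57 : 28.64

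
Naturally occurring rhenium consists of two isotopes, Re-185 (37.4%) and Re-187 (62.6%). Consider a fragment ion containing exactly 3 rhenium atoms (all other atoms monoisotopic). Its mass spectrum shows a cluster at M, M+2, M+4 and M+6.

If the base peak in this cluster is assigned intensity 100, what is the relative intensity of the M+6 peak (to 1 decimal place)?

Term probabilities: M 0.0523, M+2 0.2627, M+4 0.4397, M+6 0.2453. Base peak = M+4.
P(M+4) = C(3,2) × 0.374^1 × 0.626^2 = 3 × 0.3740 × 0.391876 = 0.439685 (base)
P(M+6) = C(3,3) × 0.374^0 × 0.626^3 = 1 × 1.0000 × 0.24531438 = 0.245314
Relative intensity = 0.245314 / 0.439685 × 100 = 55.8

55.8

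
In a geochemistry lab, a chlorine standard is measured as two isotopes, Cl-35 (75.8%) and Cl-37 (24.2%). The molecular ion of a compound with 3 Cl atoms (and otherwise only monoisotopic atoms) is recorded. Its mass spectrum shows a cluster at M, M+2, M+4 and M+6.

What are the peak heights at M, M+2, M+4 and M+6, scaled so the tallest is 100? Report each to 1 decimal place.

The 3 Cl atoms are independent, so intensities follow the terms of (0.758 + 0.242)^3.
P(M) = 0.758^3 = 0.435520
P(M+2) = 3 × 0.758^2 × 0.242^1 = 0.417133
P(M+4) = 3 × 0.758^1 × 0.242^2 = 0.133175
P(M+6) = 0.242^3 = 0.014172
The M peak is largest (0.435520); scaling to 100 gives 100.0 : 95.8 : 30.6 : 3.3.

100.0 : 95.8 : 30.6 : 3.3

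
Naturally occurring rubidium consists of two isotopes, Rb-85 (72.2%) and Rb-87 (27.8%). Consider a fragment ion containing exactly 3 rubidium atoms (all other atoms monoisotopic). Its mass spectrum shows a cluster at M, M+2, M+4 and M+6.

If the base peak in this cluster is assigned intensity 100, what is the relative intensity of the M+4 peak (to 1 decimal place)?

(0.722 + 0.278)^3 gives M 0.3764, M+2 0.4348, M+4 0.1674, M+6 0.0215; the largest is M+2.
P(M+2) = C(3,1) × 0.722^2 × 0.278^1 = 3 × 0.521284 × 0.2780 = 0.434751 (base)
P(M+4) = C(3,2) × 0.722^1 × 0.278^2 = 3 × 0.7220 × 0.077284 = 0.167397
Relative intensity = 0.167397 / 0.434751 × 100 = 38.5

38.5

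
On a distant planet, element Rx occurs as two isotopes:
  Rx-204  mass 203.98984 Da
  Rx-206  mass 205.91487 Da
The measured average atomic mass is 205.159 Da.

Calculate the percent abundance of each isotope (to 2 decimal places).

With x = fraction of Rx-204 (so Rx-206 is 1 − x):
203.98984·x + 205.91487·(1 − x) = 205.159
(203.98984 − 205.91487)·x = 205.159 − 205.91487
x = -0.75587 / -1.92503 = 0.39265 → 39.27% Rx-204, 60.73% Rx-206.

Rx-204: 39.27%, Rx-206: 60.73%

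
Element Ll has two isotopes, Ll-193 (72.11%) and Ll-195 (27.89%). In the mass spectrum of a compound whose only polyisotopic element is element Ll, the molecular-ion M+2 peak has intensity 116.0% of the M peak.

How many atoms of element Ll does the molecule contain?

The M+2/M ratio from n Ll atoms is n · q/p = n · 0.2789/0.7211.
n = 1.160 × 0.7211/0.2789 = 3.00 ≈ 3

3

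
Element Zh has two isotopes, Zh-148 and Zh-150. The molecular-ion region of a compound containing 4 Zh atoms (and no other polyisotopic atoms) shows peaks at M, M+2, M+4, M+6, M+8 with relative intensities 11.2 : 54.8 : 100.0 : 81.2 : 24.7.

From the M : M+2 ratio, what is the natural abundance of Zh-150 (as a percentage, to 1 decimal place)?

55.0%

Let p = fractional abundance of Zh-148. I(M+2)/I(M) = [C(4,1)·p^3·(1−p)] / p^4 = 4·(1−p)/p = 54.8/11.2 = 4.8929
(1−p)/p = 4.8929/4 = 1.2232  ⇒  p = 1/(1 + 1.2232) = 0.4498
Zh-148: 45.0%, Zh-150: 55.0%.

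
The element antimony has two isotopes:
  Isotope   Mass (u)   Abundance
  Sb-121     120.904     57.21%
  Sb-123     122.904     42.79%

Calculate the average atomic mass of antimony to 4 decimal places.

Weight each isotope mass by its fractional abundance: 0.5721 × 120.904 + 0.4279 × 122.904
= 69.16918 + 52.59062 = 121.75980 u

121.7598 u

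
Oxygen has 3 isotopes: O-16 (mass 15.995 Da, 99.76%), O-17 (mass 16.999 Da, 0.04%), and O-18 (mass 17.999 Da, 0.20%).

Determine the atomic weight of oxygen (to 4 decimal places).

15.9994 Da

Ar = Σ fᵢ·mᵢ = 0.9976 × 15.995 + 0.0004 × 16.999 + 0.0020 × 17.999
= 15.95661 + 0.00680 + 0.03600 = 15.99941 Da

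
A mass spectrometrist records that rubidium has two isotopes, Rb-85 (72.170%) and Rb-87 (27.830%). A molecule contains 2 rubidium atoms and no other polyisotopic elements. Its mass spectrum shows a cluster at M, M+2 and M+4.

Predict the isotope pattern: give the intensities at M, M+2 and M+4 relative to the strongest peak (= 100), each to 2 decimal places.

Expanding (0.72170 + 0.27830)^2:
P(M) = 0.72170^2 = 0.520851
P(M+2) = 2 × 0.72170^1 × 0.27830^1 = 0.401698
P(M+4) = 0.27830^2 = 0.077451
The M peak is largest (0.520851); scaling to 100 gives 100.00 : 77.12 : 14.87.

100.00 : 77.12 : 14.87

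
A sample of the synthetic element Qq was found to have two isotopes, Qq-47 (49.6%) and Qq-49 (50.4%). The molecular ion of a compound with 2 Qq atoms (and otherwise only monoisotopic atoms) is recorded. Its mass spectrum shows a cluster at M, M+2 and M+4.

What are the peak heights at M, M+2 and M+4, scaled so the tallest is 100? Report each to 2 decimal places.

Each Qq atom is independently Qq-47 (p = 0.496) or Qq-49 (q = 0.504); the cluster is the binomial expansion (p + q)^2.
P(M) = 0.496^2 = 0.246016
P(M+2) = 2 × 0.496^1 × 0.504^1 = 0.499968
P(M+4) = 0.504^2 = 0.254016
The M+2 peak is largest (0.499968); scaling to 100 gives 49.21 : 100.00 : 50.81.

49.21 : 100.00 : 50.81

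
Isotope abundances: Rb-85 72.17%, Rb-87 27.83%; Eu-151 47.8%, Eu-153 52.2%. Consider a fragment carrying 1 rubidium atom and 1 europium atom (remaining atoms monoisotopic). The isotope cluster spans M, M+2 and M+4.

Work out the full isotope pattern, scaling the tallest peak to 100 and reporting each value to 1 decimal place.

67.7 : 100.0 : 28.5

Rubidium pattern (n=1): 0.7217 : 0.2783
Europium pattern (n=1): 0.4780 : 0.5220
Convolve the two distributions (both contribute in 2-u steps):
  M: 0.7217×0.4780 = 0.344973
  M+2: 0.7217×0.5220 + 0.2783×0.4780 = 0.509755
  M+4: 0.2783×0.5220 = 0.145273
Scale to base peak (0.509755) = 100: 67.7 : 100.0 : 28.5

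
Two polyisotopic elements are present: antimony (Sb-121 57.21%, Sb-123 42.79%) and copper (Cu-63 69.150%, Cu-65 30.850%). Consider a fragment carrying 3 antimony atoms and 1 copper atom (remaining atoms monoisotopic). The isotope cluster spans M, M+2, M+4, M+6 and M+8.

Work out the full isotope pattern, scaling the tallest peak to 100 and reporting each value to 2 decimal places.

37.18 : 100.00 : 99.60 : 43.39 : 6.94

Antimony pattern (n=3): 0.18724742 : 0.42015297 : 0.3142518 : 0.07834781
Copper pattern (n=1): 0.6915 : 0.3085
Convolve the two distributions (both contribute in 2-u steps):
  M: 0.18724742×0.6915 = 0.129482
  M+2: 0.18724742×0.3085 + 0.42015297×0.6915 = 0.348302
  M+4: 0.42015297×0.3085 + 0.3142518×0.6915 = 0.346922
  M+6: 0.3142518×0.3085 + 0.07834781×0.6915 = 0.151124
  M+8: 0.07834781×0.3085 = 0.024170
Scale to base peak (0.348302) = 100: 37.18 : 100.00 : 99.60 : 43.39 : 6.94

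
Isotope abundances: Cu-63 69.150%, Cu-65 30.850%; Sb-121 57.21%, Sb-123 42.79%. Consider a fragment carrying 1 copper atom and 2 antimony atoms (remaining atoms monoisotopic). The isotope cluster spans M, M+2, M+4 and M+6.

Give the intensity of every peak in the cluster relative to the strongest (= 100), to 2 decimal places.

51.49 : 100.00 : 63.17 : 12.85

Copper pattern (n=1): 0.6915 : 0.3085
Antimony pattern (n=2): 0.32729841 : 0.48960318 : 0.18309841
Convolve the two distributions (both contribute in 2-u steps):
  M: 0.6915×0.32729841 = 0.226327
  M+2: 0.6915×0.48960318 + 0.3085×0.32729841 = 0.439532
  M+4: 0.6915×0.18309841 + 0.3085×0.48960318 = 0.277655
  M+6: 0.3085×0.18309841 = 0.056486
Scale to base peak (0.439532) = 100: 51.49 : 100.00 : 63.17 : 12.85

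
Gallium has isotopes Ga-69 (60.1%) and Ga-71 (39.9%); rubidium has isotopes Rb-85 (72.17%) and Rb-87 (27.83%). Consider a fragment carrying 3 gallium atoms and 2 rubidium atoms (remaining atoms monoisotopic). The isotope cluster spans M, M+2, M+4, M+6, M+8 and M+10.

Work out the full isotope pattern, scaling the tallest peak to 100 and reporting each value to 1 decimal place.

Gallium pattern (n=3): 0.2170818 : 0.4323576 : 0.2870394 : 0.0635212
Rubidium pattern (n=2): 0.52085089 : 0.40169822 : 0.07745089
Convolve the two distributions (both contribute in 2-u steps):
  M: 0.2170818×0.52085089 = 0.113067
  M+2: 0.2170818×0.40169822 + 0.4323576×0.52085089 = 0.312395
  M+4: 0.2170818×0.07745089 + 0.4323576×0.40169822 + 0.2870394×0.52085089 = 0.339995
  M+6: 0.4323576×0.07745089 + 0.2870394×0.40169822 + 0.0635212×0.52085089 = 0.181875
  M+8: 0.2870394×0.07745089 + 0.0635212×0.40169822 = 0.047748
  M+10: 0.0635212×0.07745089 = 0.004920
Scale to base peak (0.339995) = 100: 33.3 : 91.9 : 100.0 : 53.5 : 14.0 : 1.4

33.3 : 91.9 : 100.0 : 53.5 : 14.0 : 1.4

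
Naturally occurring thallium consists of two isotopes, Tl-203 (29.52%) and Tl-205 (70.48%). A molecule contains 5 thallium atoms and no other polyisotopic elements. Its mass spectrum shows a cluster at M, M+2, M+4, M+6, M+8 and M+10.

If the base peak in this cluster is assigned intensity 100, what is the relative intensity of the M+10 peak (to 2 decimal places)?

47.75

Term probabilities: M 0.0022, M+2 0.0268, M+4 0.1278, M+6 0.3051, M+8 0.3642, M+10 0.1739. Base peak = M+8.
P(M+8) = C(5,4) × 0.2952^1 × 0.7048^4 = 5 × 0.2952 × 0.24675365 = 0.364208 (base)
P(M+10) = C(5,5) × 0.2952^0 × 0.7048^5 = 1 × 1.0000 × 0.17391197 = 0.173912
Relative intensity = 0.173912 / 0.364208 × 100 = 47.75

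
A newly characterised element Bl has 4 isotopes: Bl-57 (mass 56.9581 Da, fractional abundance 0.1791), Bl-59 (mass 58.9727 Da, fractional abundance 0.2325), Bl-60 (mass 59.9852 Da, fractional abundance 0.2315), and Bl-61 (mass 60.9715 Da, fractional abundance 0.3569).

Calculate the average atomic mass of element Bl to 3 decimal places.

59.560 Da

Weight each isotope mass by its fractional abundance: 0.1791 × 56.9581 + 0.2325 × 58.9727 + 0.2315 × 59.9852 + 0.3569 × 60.9715
= 10.20120 + 13.71115 + 13.88657 + 21.76073 = 59.55965 Da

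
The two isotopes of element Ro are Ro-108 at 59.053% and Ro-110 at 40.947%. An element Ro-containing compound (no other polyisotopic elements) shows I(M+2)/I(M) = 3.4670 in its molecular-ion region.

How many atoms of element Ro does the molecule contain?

The M+2/M ratio from n Ro atoms is n · q/p = n · 0.40947/0.59053.
n = 3.4670 × 0.59053/0.40947 = 5.00 ≈ 5

5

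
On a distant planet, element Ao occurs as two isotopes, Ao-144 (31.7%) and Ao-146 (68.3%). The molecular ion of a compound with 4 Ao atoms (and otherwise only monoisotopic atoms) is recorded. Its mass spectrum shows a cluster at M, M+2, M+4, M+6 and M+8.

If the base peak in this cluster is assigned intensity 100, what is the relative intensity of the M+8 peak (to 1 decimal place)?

Term probabilities: M 0.0101, M+2 0.0870, M+4 0.2813, M+6 0.4040, M+8 0.2176. Base peak = M+6.
P(M+6) = C(4,3) × 0.317^1 × 0.683^3 = 4 × 0.3170 × 0.31861199 = 0.404000 (base)
P(M+8) = C(4,4) × 0.317^0 × 0.683^4 = 1 × 1.0000 × 0.21761199 = 0.217612
Relative intensity = 0.217612 / 0.404000 × 100 = 53.9

53.9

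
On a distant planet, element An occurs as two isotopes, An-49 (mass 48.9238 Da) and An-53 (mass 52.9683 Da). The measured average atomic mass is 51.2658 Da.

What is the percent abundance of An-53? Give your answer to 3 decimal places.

57.906%

With x = fraction of An-49 (so An-53 is 1 − x):
48.9238·x + 52.9683·(1 − x) = 51.2658
(48.9238 − 52.9683)·x = 51.2658 − 52.9683
x = -1.7025 / -4.0445 = 0.42094 → 42.094% An-49, 57.906% An-53.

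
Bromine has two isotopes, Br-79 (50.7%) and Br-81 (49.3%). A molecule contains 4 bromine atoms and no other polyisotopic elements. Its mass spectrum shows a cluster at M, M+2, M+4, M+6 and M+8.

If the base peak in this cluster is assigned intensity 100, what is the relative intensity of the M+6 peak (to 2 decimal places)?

(0.507 + 0.493)^4 gives M 0.0661, M+2 0.2570, M+4 0.3749, M+6 0.2430, M+8 0.0591; the largest is M+4.
P(M+4) = C(4,2) × 0.507^2 × 0.493^2 = 6 × 0.257049 × 0.243049 = 0.374853 (base)
P(M+6) = C(4,3) × 0.507^1 × 0.493^3 = 4 × 0.5070 × 0.11982316 = 0.243001
Relative intensity = 0.243001 / 0.374853 × 100 = 64.83

64.83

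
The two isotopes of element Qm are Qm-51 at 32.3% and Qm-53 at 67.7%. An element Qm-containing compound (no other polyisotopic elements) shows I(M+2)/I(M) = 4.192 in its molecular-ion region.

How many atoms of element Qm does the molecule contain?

2

With n Qm atoms, P(M+2)/P(M) = C(n,1)·p^(n−1)q / p^n = n·q/p = n · 0.677/0.323.
n = 4.192 × 0.323/0.677 = 2.00 ≈ 2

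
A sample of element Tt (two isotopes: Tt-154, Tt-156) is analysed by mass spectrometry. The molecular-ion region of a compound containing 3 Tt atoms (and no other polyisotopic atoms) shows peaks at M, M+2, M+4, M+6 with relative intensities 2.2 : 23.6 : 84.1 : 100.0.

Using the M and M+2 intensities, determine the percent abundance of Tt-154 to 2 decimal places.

Write p for the Tt-154 fraction. I(M+2)/I(M) = [C(3,1)·p^2·(1−p)] / p^3 = 3·(1−p)/p = 23.6/2.2 = 10.7273
(1−p)/p = 10.7273/3 = 3.5758  ⇒  p = 1/(1 + 3.5758) = 0.2185
Tt-154: 21.85%, Tt-156: 78.15%.

21.85%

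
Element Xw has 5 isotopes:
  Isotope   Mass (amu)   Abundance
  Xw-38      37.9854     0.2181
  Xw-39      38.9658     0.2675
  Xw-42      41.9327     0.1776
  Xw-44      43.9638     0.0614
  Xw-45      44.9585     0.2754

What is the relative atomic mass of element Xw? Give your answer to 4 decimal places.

41.2362 amu

Average mass = Σ (abundance × isotope mass) = 0.2181 × 37.9854 + 0.2675 × 38.9658 + 0.1776 × 41.9327 + 0.0614 × 43.9638 + 0.2754 × 44.9585
= 8.28462 + 10.42335 + 7.44725 + 2.69938 + 12.38157 = 41.23617 amu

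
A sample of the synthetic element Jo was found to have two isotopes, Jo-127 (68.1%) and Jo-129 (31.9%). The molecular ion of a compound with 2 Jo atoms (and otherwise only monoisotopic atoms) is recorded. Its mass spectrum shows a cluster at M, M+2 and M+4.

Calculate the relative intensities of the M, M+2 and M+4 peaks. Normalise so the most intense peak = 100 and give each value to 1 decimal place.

100.0 : 93.7 : 21.9

Expanding (0.681 + 0.319)^2:
P(M) = 0.681^2 = 0.463761
P(M+2) = 2 × 0.681^1 × 0.319^1 = 0.434478
P(M+4) = 0.319^2 = 0.101761
The M peak is largest (0.463761); scaling to 100 gives 100.0 : 93.7 : 21.9.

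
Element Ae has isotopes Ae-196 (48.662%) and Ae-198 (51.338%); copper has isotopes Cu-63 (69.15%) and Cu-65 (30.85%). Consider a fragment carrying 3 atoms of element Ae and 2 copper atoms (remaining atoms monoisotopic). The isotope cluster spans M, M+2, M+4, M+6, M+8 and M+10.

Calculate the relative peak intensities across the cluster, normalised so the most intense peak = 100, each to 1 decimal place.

Element Ae pattern (n=3): 0.11523114 : 0.36470365 : 0.38475928 : 0.13530593
Copper pattern (n=2): 0.47817225 : 0.4266555 : 0.09517225
Convolve the two distributions (both contribute in 2-u steps):
  M: 0.11523114×0.47817225 = 0.055100
  M+2: 0.11523114×0.4266555 + 0.36470365×0.47817225 = 0.223555
  M+4: 0.11523114×0.09517225 + 0.36470365×0.4266555 + 0.38475928×0.47817225 = 0.350551
  M+6: 0.36470365×0.09517225 + 0.38475928×0.4266555 + 0.13530593×0.47817225 = 0.263569
  M+8: 0.38475928×0.09517225 + 0.13530593×0.4266555 = 0.094347
  M+10: 0.13530593×0.09517225 = 0.012877
Scale to base peak (0.350551) = 100: 15.7 : 63.8 : 100.0 : 75.2 : 26.9 : 3.7

15.7 : 63.8 : 100.0 : 75.2 : 26.9 : 3.7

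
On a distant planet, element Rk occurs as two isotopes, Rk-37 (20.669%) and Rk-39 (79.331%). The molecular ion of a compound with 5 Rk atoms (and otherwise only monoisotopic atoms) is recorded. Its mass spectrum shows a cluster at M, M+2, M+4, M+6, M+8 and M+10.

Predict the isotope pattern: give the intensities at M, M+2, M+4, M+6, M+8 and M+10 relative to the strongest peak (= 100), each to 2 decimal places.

Each Rk atom is independently Rk-37 (p = 0.20669) or Rk-39 (q = 0.79331); the cluster is the binomial expansion (p + q)^5.
P(M) = 0.20669^5 = 0.000377
P(M+2) = 5 × 0.20669^4 × 0.79331^1 = 0.007239
P(M+4) = 10 × 0.20669^3 × 0.79331^2 = 0.055570
P(M+6) = 10 × 0.20669^2 × 0.79331^3 = 0.213289
P(M+8) = 5 × 0.20669^1 × 0.79331^4 = 0.409318
P(M+10) = 0.79331^5 = 0.314206
The M+8 peak is largest (0.409318); scaling to 100 gives 0.09 : 1.77 : 13.58 : 52.11 : 100.00 : 76.76.

0.09 : 1.77 : 13.58 : 52.11 : 100.00 : 76.76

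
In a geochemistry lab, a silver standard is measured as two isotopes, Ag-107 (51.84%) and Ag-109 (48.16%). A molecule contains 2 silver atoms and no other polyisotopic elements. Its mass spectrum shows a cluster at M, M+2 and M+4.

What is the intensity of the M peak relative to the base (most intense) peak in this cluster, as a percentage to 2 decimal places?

53.82%

Term probabilities: M 0.2687, M+2 0.4993, M+4 0.2319. Base peak = M+2.
P(M+2) = C(2,1) × 0.5184^1 × 0.4816^1 = 2 × 0.5184 × 0.4816 = 0.499323 (base)
P(M) = C(2,0) × 0.5184^2 × 0.4816^0 = 1 × 0.26873856 × 1.0000 = 0.268739
Relative intensity = 0.268739 / 0.499323 × 100 = 53.82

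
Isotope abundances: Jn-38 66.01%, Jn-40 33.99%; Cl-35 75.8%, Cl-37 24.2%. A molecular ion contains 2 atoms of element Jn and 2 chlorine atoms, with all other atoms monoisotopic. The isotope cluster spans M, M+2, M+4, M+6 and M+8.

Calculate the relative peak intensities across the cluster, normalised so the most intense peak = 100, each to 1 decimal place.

Element Jn pattern (n=2): 0.43573201 : 0.44873598 : 0.11553201
Chlorine pattern (n=2): 0.574564 : 0.366872 : 0.058564
Convolve the two distributions (both contribute in 2-u steps):
  M: 0.43573201×0.574564 = 0.250356
  M+2: 0.43573201×0.366872 + 0.44873598×0.574564 = 0.417685
  M+4: 0.43573201×0.058564 + 0.44873598×0.366872 + 0.11553201×0.574564 = 0.256527
  M+6: 0.44873598×0.058564 + 0.11553201×0.366872 = 0.068665
  M+8: 0.11553201×0.058564 = 0.006766
Scale to base peak (0.417685) = 100: 59.9 : 100.0 : 61.4 : 16.4 : 1.6

59.9 : 100.0 : 61.4 : 16.4 : 1.6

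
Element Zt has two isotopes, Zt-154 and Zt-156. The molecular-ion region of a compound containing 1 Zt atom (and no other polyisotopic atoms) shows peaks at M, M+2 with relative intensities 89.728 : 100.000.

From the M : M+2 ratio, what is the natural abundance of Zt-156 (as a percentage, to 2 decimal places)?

52.71%

Write p for the Zt-154 fraction. I(M+2)/I(M) = [C(1,1)·p^0·(1−p)] / p^1 = 1·(1−p)/p = 100.000/89.728 = 1.1145
(1−p)/p = 1.1145/1 = 1.1145  ⇒  p = 1/(1 + 1.1145) = 0.4729
Zt-154: 47.29%, Zt-156: 52.71%.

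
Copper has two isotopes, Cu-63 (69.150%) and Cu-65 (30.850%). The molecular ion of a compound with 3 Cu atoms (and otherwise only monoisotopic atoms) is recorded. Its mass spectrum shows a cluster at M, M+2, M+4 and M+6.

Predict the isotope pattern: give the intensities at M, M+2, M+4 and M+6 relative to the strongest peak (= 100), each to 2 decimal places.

Each Cu atom is independently Cu-63 (p = 0.69150) or Cu-65 (q = 0.30850); the cluster is the binomial expansion (p + q)^3.
P(M) = 0.69150^3 = 0.330656
P(M+2) = 3 × 0.69150^2 × 0.30850^1 = 0.442548
P(M+4) = 3 × 0.69150^1 × 0.30850^2 = 0.197435
P(M+6) = 0.30850^3 = 0.029361
The M+2 peak is largest (0.442548); scaling to 100 gives 74.72 : 100.00 : 44.61 : 6.63.

74.72 : 100.00 : 44.61 : 6.63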